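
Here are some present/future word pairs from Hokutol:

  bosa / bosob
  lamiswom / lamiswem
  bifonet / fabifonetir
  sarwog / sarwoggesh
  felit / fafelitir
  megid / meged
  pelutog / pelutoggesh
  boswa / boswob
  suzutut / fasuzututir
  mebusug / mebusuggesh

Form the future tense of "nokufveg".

mebusug and suzutut both have last vowel 'u' yet inflect differently (mebusuggesh, fasuzututir), so the last vowel is not what conditions the rule; the final letter is.
"nokufveg" ends in -g. The stems ending in -g (sarwog → sarwoggesh, pelutog → pelutoggesh, mebusug → mebusuggesh) double the final consonant and add -esh.
The other patterns: stems ending in -a drop the final letter and add -ob; stems ending in -t add fa- … -ir around the stem; stems ending in -d or -m change the last vowel to 'e'.
So nokufveg → nokufveggesh.

nokufveggesh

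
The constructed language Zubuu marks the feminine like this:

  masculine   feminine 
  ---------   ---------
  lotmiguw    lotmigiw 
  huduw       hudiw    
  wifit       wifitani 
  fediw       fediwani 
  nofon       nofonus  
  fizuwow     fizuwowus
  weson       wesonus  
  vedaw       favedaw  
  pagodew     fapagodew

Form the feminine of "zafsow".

zafsowus

lotmiguw and fediw both end in -w yet inflect differently (lotmigiw, fediwani), so the final letter is not what conditions the rule; the last vowel is.
"zafsow" has last vowel 'o'. The stems whose last vowel is 'o' (nofon → nofonus, fizuwow → fizuwowus, weson → wesonus) add -us.
So zafsow → zafsowus.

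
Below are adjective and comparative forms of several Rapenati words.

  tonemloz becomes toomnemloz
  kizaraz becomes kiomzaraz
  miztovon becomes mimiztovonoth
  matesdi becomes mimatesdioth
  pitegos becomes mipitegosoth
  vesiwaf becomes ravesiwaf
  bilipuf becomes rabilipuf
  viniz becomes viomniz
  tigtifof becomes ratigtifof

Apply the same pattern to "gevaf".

tigtifof and tonemloz both have last vowel 'o' yet inflect differently (ratigtifof, toomnemloz), so the last vowel is not what conditions the rule; the final letter is.
"gevaf" ends in -f. The stems ending in -f (vesiwaf → ravesiwaf, bilipuf → rabilipuf, tigtifof → ratigtifof) add the prefix ra-.
So gevaf → ragevaf.

ragevaf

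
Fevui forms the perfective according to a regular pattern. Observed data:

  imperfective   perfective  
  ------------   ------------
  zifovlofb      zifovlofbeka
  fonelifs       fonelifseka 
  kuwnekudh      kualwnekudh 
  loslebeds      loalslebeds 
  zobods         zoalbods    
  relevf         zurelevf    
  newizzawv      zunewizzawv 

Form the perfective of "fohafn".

fohafneka

fonelifs and loslebeds both end in -s yet inflect differently (fonelifseka, loalslebeds), so the final letter is not what conditions the rule; the second-to-last letter is.
"fohafn" has second-to-last letter 'f'. The stems whose second-to-last letter is 'f' (zifovlofb → zifovlofbeka, fonelifs → fonelifseka) add -eka.
The other patterns: stems whose second-to-last letter is 'd' insert -al- after the first vowel; stems whose second-to-last letter is 'v' or 'w' add the prefix zu-.
So fohafn → fohafneka.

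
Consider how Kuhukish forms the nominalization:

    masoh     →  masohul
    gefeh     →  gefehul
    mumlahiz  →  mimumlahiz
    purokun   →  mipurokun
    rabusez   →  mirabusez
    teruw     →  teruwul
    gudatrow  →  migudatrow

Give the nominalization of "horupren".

mihorupren

"horupren" has 3 vowels. The stems with 3 vowels (rabusez → mirabusez, mumlahiz → mimumlahiz, gudatrow → migudatrow) add the prefix mi-.
So horupren → mihorupren.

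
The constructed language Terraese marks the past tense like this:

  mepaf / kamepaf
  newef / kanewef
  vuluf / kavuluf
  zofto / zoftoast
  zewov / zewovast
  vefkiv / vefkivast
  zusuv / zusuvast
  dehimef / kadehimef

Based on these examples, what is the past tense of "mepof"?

vuluf and zusuv both have last vowel 'u' yet inflect differently (kavuluf, zusuvast), so the last vowel is not what conditions the rule; the final letter is.
"mepof" ends in -f. The stems ending in -f (newef → kanewef, dehimef → kadehimef, vuluf → kavuluf) add the prefix ka-.
The other pattern: stems ending in -o or -v add -ast.
So mepof → kamepof.

kamepof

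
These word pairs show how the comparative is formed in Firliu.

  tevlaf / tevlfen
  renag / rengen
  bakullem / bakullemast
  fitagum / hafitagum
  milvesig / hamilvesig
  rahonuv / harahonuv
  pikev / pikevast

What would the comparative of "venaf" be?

venfen

renag and milvesig both end in -g yet inflect differently (rengen, hamilvesig), so the final letter is not what conditions the rule; the last vowel is.
"venaf" has last vowel 'a'. The stems whose last vowel is 'a' (renag → rengen, tevlaf → tevlfen) delete the last vowel and add -en.
So venaf → venfen.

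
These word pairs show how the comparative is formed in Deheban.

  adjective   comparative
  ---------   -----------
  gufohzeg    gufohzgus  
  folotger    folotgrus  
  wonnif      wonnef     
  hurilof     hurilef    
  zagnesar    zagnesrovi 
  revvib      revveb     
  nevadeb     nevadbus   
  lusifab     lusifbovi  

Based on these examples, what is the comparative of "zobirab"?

nevadeb and lusifab both end in -b yet inflect differently (nevadbus, lusifbovi), so the final letter is not what conditions the rule; the last vowel is.
"zobirab" has last vowel 'a'. The stems whose last vowel is 'a' (lusifab → lusifbovi, zagnesar → zagnesrovi) delete the last vowel and add -ovi.
So zobirab → zobirbovi.

zobirbovi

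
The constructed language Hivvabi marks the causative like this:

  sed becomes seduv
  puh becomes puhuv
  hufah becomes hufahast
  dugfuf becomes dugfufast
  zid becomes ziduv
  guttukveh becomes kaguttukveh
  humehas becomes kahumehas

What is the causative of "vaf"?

puh and hufah both end in -h yet inflect differently (puhuv, hufahast), so the final letter is not what conditions the rule; the number of vowels is.
"vaf" has 1 vowel. The stems with 1 vowel (puh → puhuv, sed → seduv, zid → ziduv) add -uv.
The other patterns: stems with 2 vowels add -ast; stems with 3 vowels add the prefix ka-.
So vaf → vafuv.

vafuv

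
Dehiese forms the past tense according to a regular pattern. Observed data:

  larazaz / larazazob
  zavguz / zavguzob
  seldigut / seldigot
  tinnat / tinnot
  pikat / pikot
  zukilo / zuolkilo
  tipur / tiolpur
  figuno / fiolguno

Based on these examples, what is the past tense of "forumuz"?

forumuzob

zavguz and seldigut both have last vowel 'u' yet inflect differently (zavguzob, seldigot), so the last vowel is not what conditions the rule; the final letter is.
"forumuz" ends in -z. The stems ending in -z (larazaz → larazazob, zavguz → zavguzob) add -ob.
So forumuz → forumuzob.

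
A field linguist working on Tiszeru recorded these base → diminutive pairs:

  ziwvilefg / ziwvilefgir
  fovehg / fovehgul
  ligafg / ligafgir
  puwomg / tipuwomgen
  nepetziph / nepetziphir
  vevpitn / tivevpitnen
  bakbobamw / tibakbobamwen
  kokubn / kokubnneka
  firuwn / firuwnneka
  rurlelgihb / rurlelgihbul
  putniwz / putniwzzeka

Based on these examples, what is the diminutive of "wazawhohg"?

puwomg and fovehg both end in -g yet inflect differently (tipuwomgen, fovehgul), so the final letter is not what conditions the rule; the second-to-last letter is.
"wazawhohg" has second-to-last letter 'h'. The stems whose second-to-last letter is 'h' (rurlelgihb → rurlelgihbul, fovehg → fovehgul) add -ul.
So wazawhohg → wazawhohgul.

wazawhohgul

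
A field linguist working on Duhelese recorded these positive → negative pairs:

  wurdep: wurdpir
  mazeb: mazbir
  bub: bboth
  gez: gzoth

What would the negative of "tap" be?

tpoth

mazeb and bub both end in -b yet inflect differently (mazbir, bboth), so the final letter is not what conditions the rule; the number of vowels is.
"tap" has 1 vowel. The stems with 1 vowel (bub → bboth, gez → gzoth) delete the last vowel and add -oth.
The other pattern: stems with 2 vowels delete the last vowel and add -ir.
So tap → tpoth.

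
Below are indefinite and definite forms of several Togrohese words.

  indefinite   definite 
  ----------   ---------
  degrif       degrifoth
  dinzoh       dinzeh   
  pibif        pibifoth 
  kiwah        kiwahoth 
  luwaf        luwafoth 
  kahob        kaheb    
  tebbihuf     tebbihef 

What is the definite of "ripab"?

dinzoh and kiwah both end in -h yet inflect differently (dinzeh, kiwahoth), so the final letter is not what conditions the rule; the last vowel is.
"ripab" has last vowel 'a'. The stems whose last vowel is 'a' (kiwah → kiwahoth, luwaf → luwafoth) add -oth.
The other pattern: stems whose last vowel is 'o' or 'u' change the last vowel to 'e'.
So ripab → ripaboth.

ripaboth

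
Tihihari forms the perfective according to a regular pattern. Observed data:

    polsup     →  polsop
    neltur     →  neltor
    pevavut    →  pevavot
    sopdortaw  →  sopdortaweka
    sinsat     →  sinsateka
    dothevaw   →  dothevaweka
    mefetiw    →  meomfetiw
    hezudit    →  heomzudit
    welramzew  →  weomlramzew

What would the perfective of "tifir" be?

pevavut and sinsat both end in -t yet inflect differently (pevavot, sinsateka), so the final letter is not what conditions the rule; the last vowel is.
"tifir" has last vowel 'i'. The stems whose last vowel is 'i' (mefetiw → meomfetiw, hezudit → heomzudit) insert -om- after the first vowel.
So tifir → tiomfir.

tiomfir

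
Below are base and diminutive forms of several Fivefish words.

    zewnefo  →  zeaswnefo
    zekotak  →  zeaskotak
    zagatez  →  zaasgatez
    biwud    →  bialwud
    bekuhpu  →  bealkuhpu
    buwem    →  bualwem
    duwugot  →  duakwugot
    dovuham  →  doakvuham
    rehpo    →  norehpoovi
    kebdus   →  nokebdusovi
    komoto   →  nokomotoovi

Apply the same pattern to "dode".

buwem and dovuham both end in -m yet inflect differently (bualwem, doakvuham), so the final letter is not what conditions the rule; the first letter is.
"dode" begins with d-. The stems beginning with d- (duwugot → duakwugot, dovuham → doakvuham) insert -ak- after the first vowel.
The other patterns: stems beginning with z- insert -as- after the first vowel; stems beginning with b- insert -al- after the first vowel; stems beginning with k- or r- add no- … -ovi around the stem.
So dode → doakde.

doakde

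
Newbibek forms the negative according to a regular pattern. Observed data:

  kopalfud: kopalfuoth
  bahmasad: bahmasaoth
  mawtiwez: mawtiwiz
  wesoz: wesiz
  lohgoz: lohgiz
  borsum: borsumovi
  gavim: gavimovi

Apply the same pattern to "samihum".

kopalfud and borsum both have last vowel 'u' yet inflect differently (kopalfuoth, borsumovi), so the last vowel is not what conditions the rule; the final letter is.
"samihum" ends in -m. The stems ending in -m (borsum → borsumovi, gavim → gavimovi) add -ovi.
So samihum → samihumovi.

samihumovi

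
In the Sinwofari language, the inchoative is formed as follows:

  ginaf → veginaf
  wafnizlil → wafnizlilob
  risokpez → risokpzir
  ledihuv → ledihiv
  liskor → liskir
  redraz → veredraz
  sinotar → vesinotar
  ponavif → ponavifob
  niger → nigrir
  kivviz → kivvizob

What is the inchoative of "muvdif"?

kivviz and risokpez both end in -z yet inflect differently (kivvizob, risokpzir), so the final letter is not what conditions the rule; the last vowel is.
"muvdif" has last vowel 'i'. The stems whose last vowel is 'i' (kivviz → kivvizob, ponavif → ponavifob, wafnizlil → wafnizlilob) add -ob.
So muvdif → muvdifob.

muvdifob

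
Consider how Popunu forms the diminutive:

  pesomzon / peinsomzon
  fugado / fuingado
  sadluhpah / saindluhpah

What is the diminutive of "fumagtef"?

Every pair shown (pesomzon → peinsomzon, fugado → fuingado, sadluhpah → saindluhpah) follows the same rule: insert -in- after the first vowel.
So fumagtef → fuinmagtef.

fuinmagtef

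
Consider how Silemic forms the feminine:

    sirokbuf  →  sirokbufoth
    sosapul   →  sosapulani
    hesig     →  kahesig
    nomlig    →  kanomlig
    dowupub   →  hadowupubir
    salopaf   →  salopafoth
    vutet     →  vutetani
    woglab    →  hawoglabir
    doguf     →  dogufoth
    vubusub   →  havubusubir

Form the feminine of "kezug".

kakezug

dowupub and sirokbuf both have last vowel 'u' yet inflect differently (hadowupubir, sirokbufoth), so the last vowel is not what conditions the rule; the final letter is.
"kezug" ends in -g. The stems ending in -g (nomlig → kanomlig, hesig → kahesig) add the prefix ka-.
The other patterns: stems ending in -b add ha- … -ir around the stem; stems ending in -f add -oth; stems ending in -l or -t add -ani.
So kezug → kakezug.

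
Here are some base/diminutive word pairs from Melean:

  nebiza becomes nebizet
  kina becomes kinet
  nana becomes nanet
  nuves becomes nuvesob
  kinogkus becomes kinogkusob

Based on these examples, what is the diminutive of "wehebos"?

wehebosob

nebiza and nuves both begin with n- yet inflect differently (nebizet, nuvesob), so the first letter is not what conditions the rule; the final letter is.
"wehebos" ends in -s. The stems ending in -s (nuves → nuvesob, kinogkus → kinogkusob) add -ob.
The other pattern: stems ending in -a drop the final letter and add -et.
So wehebos → wehebosob.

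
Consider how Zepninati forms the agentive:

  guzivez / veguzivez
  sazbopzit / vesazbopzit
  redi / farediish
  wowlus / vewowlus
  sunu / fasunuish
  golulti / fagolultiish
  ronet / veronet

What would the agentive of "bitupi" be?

wowlus and sunu both have last vowel 'u' yet inflect differently (vewowlus, fasunuish), so the last vowel is not what conditions the rule; whether the stem ends in a vowel or a consonant is.
"bitupi" ends in a vowel. The stems ending in a vowel (sunu → fasunuish, redi → farediish, golulti → fagolultiish) add fa- … -ish around the stem.
The other pattern: stems ending in a consonant add the prefix ve-.
So bitupi → fabitupiish.

fabitupiish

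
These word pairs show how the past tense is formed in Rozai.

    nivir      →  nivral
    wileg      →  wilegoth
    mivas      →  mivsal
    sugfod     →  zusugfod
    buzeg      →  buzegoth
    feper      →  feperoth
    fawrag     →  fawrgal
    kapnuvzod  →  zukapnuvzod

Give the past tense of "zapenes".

zapenesoth

"zapenes" has last vowel 'e'. The stems whose last vowel is 'e' (wileg → wilegoth, feper → feperoth, buzeg → buzegoth) add -oth.
So zapenes → zapenesoth.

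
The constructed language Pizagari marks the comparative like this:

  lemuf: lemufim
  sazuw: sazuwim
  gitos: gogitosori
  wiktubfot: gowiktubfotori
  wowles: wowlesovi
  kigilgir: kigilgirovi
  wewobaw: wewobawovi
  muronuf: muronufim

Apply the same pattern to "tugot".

gitos and wowles both end in -s yet inflect differently (gogitosori, wowlesovi), so the final letter is not what conditions the rule; the last vowel is.
"tugot" has last vowel 'o'. The stems whose last vowel is 'o' (wiktubfot → gowiktubfotori, gitos → gogitosori) add go- … -ori around the stem.
The other patterns: stems whose last vowel is 'u' add -im; stems whose last vowel is 'a', 'e' or 'i' add -ovi.
So tugot → gotugotori.

gotugotori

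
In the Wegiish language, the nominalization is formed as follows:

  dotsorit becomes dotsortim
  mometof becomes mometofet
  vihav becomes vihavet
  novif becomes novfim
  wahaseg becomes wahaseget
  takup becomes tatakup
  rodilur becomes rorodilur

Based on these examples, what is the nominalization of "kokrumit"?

novif and mometof both end in -f yet inflect differently (novfim, mometofet), so the final letter is not what conditions the rule; the last vowel is.
"kokrumit" has last vowel 'i'. The stems whose last vowel is 'i' (novif → novfim, dotsorit → dotsortim) delete the last vowel and add -im.
So kokrumit → kokrumtim.

kokrumtim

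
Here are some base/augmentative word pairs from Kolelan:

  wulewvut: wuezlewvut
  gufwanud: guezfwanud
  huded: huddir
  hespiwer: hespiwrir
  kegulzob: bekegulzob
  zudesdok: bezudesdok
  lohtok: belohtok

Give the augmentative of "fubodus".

fuezbodus

gufwanud and huded both end in -d yet inflect differently (guezfwanud, huddir), so the final letter is not what conditions the rule; the last vowel is.
"fubodus" has last vowel 'u'. The stems whose last vowel is 'u' (wulewvut → wuezlewvut, gufwanud → guezfwanud) insert -ez- after the first vowel.
The other patterns: stems whose last vowel is 'o' add the prefix be-; stems whose last vowel is 'e' delete the last vowel and add -ir.
So fubodus → fuezbodus.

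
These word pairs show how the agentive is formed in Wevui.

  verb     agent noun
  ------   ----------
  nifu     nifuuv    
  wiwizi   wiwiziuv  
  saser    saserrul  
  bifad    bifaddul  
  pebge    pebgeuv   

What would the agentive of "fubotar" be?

pebge and saser both have last vowel 'e' yet inflect differently (pebgeuv, saserrul), so the last vowel is not what conditions the rule; whether the stem ends in a vowel or a consonant is.
"fubotar" ends in a consonant. The stems ending in a consonant (bifad → bifaddul, saser → saserrul) double the final consonant and add -ul.
So fubotar → fubotarrul.

fubotarrul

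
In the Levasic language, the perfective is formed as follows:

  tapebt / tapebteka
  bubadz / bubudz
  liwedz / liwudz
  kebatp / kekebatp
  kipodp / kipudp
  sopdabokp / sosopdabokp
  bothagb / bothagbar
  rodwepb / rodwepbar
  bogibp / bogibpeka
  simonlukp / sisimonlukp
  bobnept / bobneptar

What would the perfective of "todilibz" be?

todilibzeka

"todilibz" has second-to-last letter 'b'. The stems whose second-to-last letter is 'b' (bogibp → bogibpeka, tapebt → tapebteka) add -eka.
So todilibz → todilibzeka.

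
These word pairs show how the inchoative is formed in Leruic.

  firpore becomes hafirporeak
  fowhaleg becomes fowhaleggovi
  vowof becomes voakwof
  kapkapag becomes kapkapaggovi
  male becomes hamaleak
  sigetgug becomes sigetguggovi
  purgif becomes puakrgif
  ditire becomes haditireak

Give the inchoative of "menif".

ditire and fowhaleg both have last vowel 'e' yet inflect differently (haditireak, fowhaleggovi), so the last vowel is not what conditions the rule; the final letter is.
"menif" ends in -f. The stems ending in -f (vowof → voakwof, purgif → puakrgif) insert -ak- after the first vowel.
So menif → meaknif.

meaknif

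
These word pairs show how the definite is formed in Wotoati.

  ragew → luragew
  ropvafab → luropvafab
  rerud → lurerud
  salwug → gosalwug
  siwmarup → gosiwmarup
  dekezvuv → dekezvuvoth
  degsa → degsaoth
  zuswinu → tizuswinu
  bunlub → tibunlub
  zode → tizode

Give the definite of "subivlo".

gosubivlo

ropvafab and bunlub both end in -b yet inflect differently (luropvafab, tibunlub), so the final letter is not what conditions the rule; the first letter is.
"subivlo" begins with s-. The stems beginning with s- (salwug → gosalwug, siwmarup → gosiwmarup) add the prefix go-.
So subivlo → gosubivlo.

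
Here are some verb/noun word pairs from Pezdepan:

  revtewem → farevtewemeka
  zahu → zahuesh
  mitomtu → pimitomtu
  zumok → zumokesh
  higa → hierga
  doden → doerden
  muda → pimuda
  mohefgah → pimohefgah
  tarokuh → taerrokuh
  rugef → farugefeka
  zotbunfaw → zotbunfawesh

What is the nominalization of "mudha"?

mitomtu and zahu both end in -u yet inflect differently (pimitomtu, zahuesh), so the final letter is not what conditions the rule; the first letter is.
"mudha" begins with m-. The stems beginning with m- (mitomtu → pimitomtu, muda → pimuda, mohefgah → pimohefgah) add the prefix pi-.
The other patterns: stems beginning with z- add -esh; stems beginning with r- add fa- … -eka around the stem; stems beginning with d-, h- or t- insert -er- after the first vowel.
So mudha → pimudha.

pimudha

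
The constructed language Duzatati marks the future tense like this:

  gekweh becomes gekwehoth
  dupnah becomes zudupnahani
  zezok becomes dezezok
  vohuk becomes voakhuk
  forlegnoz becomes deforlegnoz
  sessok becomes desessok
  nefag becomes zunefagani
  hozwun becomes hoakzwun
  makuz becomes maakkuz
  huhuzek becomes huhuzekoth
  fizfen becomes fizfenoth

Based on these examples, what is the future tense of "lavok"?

hozwun and fizfen both end in -n yet inflect differently (hoakzwun, fizfenoth), so the final letter is not what conditions the rule; the last vowel is.
"lavok" has last vowel 'o'. The stems whose last vowel is 'o' (forlegnoz → deforlegnoz, sessok → desessok, zezok → dezezok) add the prefix de-.
So lavok → delavok.

delavok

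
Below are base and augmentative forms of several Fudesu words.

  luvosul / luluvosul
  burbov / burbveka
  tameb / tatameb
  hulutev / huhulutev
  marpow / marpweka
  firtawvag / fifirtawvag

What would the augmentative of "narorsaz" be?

nanarorsaz

"narorsaz" has last vowel 'a'. The one such stem in the data (firtawvag → fifirtawvag) repeats the first consonant+vowel as a prefix (as do tameb, luvosul), so the same rule applies.
So narorsaz → nanarorsaz.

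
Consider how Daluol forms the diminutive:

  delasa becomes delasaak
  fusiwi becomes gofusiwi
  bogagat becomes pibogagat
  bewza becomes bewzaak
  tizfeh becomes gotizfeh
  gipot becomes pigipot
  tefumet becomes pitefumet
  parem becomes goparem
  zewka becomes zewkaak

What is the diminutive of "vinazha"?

bewza and bogagat both have last vowel 'a' yet inflect differently (bewzaak, pibogagat), so the last vowel is not what conditions the rule; the final letter is.
"vinazha" ends in -a. The stems ending in -a (bewza → bewzaak, delasa → delasaak, zewka → zewkaak) add -ak.
So vinazha → vinazhaak.

vinazhaak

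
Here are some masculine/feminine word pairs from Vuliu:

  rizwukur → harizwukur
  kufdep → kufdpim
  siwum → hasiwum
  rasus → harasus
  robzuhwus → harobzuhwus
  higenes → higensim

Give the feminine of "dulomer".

dulomrim

robzuhwus and higenes both end in -s yet inflect differently (harobzuhwus, higensim), so the final letter is not what conditions the rule; the last vowel is.
"dulomer" has last vowel 'e'. The stems whose last vowel is 'e' (higenes → higensim, kufdep → kufdpim) delete the last vowel and add -im.
So dulomer → dulomrim.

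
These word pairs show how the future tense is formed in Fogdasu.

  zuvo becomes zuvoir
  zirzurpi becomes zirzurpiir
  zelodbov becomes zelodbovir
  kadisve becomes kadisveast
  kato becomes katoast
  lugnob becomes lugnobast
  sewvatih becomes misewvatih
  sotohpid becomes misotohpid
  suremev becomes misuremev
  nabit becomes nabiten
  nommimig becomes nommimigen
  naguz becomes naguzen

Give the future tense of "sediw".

misediw

zuvo and kato both end in -o yet inflect differently (zuvoir, katoast), so the final letter is not what conditions the rule; the first letter is.
"sediw" begins with s-. The stems beginning with s- (sewvatih → misewvatih, sotohpid → misotohpid, suremev → misuremev) add the prefix mi-.
So sediw → misediw.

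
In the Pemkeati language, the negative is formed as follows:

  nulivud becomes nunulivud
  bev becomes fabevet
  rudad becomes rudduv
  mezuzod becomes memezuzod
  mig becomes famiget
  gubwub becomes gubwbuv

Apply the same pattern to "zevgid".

zevgduv

"zevgid" has 2 vowels. The stems with 2 vowels (gubwub → gubwbuv, rudad → rudduv) delete the last vowel and add -uv.
The other patterns: stems with 1 vowel add fa- … -et around the stem; stems with 3 vowels repeat the first consonant+vowel as a prefix.
So zevgid → zevgduv.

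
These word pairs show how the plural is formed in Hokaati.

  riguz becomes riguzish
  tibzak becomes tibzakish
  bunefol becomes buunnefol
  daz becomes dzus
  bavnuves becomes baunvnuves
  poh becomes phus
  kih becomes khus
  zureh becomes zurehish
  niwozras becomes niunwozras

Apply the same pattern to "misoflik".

miunsoflik

poh and zureh both end in -h yet inflect differently (phus, zurehish), so the final letter is not what conditions the rule; the number of vowels is.
"misoflik" has 3 vowels. The stems with 3 vowels (bunefol → buunnefol, bavnuves → baunvnuves, niwozras → niunwozras) insert -un- after the first vowel.
The other patterns: stems with 1 vowel delete the last vowel and add -us; stems with 2 vowels add -ish.
So misoflik → miunsoflik.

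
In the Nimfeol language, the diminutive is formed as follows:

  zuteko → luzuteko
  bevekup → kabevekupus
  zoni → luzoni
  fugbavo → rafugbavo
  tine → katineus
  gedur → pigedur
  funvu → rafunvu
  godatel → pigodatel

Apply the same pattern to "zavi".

zuteko and fugbavo both end in -o yet inflect differently (luzuteko, rafugbavo), so the final letter is not what conditions the rule; the first letter is.
"zavi" begins with z-. The stems beginning with z- (zoni → luzoni, zuteko → luzuteko) add the prefix lu-.
So zavi → luzavi.

luzavi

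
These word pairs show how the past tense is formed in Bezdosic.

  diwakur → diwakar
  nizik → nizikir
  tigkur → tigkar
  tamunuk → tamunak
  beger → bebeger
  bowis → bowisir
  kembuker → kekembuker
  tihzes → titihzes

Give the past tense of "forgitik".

"forgitik" has last vowel 'i'. The stems whose last vowel is 'i' (nizik → nizikir, bowis → bowisir) add -ir.
The other patterns: stems whose last vowel is 'u' change the last vowel to 'a'; stems whose last vowel is 'e' repeat the first consonant+vowel as a prefix.
So forgitik → forgitikir.

forgitikir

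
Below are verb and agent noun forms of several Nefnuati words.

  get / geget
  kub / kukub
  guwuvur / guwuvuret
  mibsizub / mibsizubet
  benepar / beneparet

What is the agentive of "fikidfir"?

fikidfiret

kub and mibsizub both end in -b yet inflect differently (kukub, mibsizubet), so the final letter is not what conditions the rule; the number of vowels is.
"fikidfir" has 3 vowels. The stems with 3 vowels (guwuvur → guwuvuret, mibsizub → mibsizubet, benepar → beneparet) add -et.
So fikidfir → fikidfiret.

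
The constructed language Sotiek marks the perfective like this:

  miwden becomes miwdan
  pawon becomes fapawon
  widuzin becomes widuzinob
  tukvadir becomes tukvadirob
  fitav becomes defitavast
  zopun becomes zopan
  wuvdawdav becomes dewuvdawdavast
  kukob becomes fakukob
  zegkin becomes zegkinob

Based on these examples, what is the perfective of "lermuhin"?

lermuhinob

pawon and zegkin both end in -n yet inflect differently (fapawon, zegkinob), so the final letter is not what conditions the rule; the last vowel is.
"lermuhin" has last vowel 'i'. The stems whose last vowel is 'i' (zegkin → zegkinob, widuzin → widuzinob, tukvadir → tukvadirob) add -ob.
So lermuhin → lermuhinob.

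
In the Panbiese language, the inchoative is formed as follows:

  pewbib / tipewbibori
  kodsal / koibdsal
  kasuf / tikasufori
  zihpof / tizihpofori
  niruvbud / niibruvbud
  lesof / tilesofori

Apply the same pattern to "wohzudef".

kasuf and niruvbud both have last vowel 'u' yet inflect differently (tikasufori, niibruvbud), so the last vowel is not what conditions the rule; the final letter is.
"wohzudef" ends in -f. The stems ending in -f (zihpof → tizihpofori, lesof → tilesofori, kasuf → tikasufori) add ti- … -ori around the stem.
The other pattern: stems ending in -d or -l insert -ib- after the first vowel.
So wohzudef → tiwohzudefori.

tiwohzudefori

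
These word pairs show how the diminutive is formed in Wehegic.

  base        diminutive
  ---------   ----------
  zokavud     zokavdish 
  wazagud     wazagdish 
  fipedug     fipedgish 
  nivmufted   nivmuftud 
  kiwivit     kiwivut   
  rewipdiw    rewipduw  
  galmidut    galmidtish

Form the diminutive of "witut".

wittish

galmidut and kiwivit both end in -t yet inflect differently (galmidtish, kiwivut), so the final letter is not what conditions the rule; the last vowel is.
"witut" has last vowel 'u'. The stems whose last vowel is 'u' (galmidut → galmidtish, zokavud → zokavdish, wazagud → wazagdish) delete the last vowel and add -ish.
So witut → wittish.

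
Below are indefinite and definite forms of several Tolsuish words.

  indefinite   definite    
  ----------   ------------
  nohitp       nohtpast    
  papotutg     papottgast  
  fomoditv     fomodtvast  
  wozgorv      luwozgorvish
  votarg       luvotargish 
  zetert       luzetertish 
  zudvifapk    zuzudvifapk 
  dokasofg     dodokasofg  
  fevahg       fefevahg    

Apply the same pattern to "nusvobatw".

nusvobtwast

fomoditv and wozgorv both end in -v yet inflect differently (fomodtvast, luwozgorvish), so the final letter is not what conditions the rule; the second-to-last letter is.
"nusvobatw" has second-to-last letter 't'. The stems whose second-to-last letter is 't' (nohitp → nohtpast, papotutg → papottgast, fomoditv → fomodtvast) delete the last vowel and add -ast.
The other patterns: stems whose second-to-last letter is 'r' add lu- … -ish around the stem; stems whose second-to-last letter is 'f', 'h' or 'p' repeat the first consonant+vowel as a prefix.
So nusvobatw → nusvobtwast.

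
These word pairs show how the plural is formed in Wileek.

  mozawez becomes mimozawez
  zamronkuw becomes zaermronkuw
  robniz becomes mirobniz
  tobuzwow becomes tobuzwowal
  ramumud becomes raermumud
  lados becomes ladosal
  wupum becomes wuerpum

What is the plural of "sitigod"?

"sitigod" has last vowel 'o'. The stems whose last vowel is 'o' (tobuzwow → tobuzwowal, lados → ladosal) add -al.
The other patterns: stems whose last vowel is 'u' insert -er- after the first vowel; stems whose last vowel is 'e' or 'i' add the prefix mi-.
So sitigod → sitigodal.

sitigodal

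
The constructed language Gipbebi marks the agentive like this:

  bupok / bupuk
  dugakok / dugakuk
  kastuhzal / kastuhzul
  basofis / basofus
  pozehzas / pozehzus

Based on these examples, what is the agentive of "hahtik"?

hahtuk

Every pair shown (bupok → bupuk, dugakok → dugakuk, kastuhzal → kastuhzul, …) follows the same rule: change the last vowel to 'u'.
So hahtik → hahtuk.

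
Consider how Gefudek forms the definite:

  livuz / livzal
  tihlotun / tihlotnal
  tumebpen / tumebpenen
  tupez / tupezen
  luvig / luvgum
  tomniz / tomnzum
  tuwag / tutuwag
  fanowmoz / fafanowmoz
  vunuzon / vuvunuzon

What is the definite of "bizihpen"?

tihlotun and tumebpen both end in -n yet inflect differently (tihlotnal, tumebpenen), so the final letter is not what conditions the rule; the last vowel is.
"bizihpen" has last vowel 'e'. The stems whose last vowel is 'e' (tumebpen → tumebpenen, tupez → tupezen) add -en.
The other patterns: stems whose last vowel is 'u' delete the last vowel and add -al; stems whose last vowel is 'i' delete the last vowel and add -um; stems whose last vowel is 'a' or 'o' repeat the first consonant+vowel as a prefix.
So bizihpen → bizihpenen.

bizihpenen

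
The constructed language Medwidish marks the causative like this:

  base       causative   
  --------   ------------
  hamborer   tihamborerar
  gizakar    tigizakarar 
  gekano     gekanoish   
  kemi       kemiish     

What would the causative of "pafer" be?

tipaferar

gizakar and gekano both begin with g- yet inflect differently (tigizakarar, gekanoish), so the first letter is not what conditions the rule; whether the stem ends in a vowel or a consonant is.
"pafer" ends in a consonant. The stems ending in a consonant (hamborer → tihamborerar, gizakar → tigizakarar) add ti- … -ar around the stem.
The other pattern: stems ending in a vowel add -ish.
So pafer → tipaferar.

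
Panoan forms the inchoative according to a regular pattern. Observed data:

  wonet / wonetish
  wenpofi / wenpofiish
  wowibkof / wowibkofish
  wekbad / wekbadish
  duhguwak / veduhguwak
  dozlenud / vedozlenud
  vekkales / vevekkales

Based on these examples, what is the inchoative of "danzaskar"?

wekbad and dozlenud both end in -d yet inflect differently (wekbadish, vedozlenud), so the final letter is not what conditions the rule; the first letter is.
"danzaskar" begins with d-. The stems beginning with d- (duhguwak → veduhguwak, dozlenud → vedozlenud) add the prefix ve-.
So danzaskar → vedanzaskar.

vedanzaskar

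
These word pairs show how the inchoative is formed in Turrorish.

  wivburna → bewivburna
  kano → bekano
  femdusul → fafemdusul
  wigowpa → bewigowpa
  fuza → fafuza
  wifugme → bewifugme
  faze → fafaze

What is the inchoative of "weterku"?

beweterku

faze and wifugme both end in -e yet inflect differently (fafaze, bewifugme), so the final letter is not what conditions the rule; the first letter is.
"weterku" begins with w-. The stems beginning with w- (wifugme → bewifugme, wigowpa → bewigowpa, wivburna → bewivburna) add the prefix be-.
So weterku → beweterku.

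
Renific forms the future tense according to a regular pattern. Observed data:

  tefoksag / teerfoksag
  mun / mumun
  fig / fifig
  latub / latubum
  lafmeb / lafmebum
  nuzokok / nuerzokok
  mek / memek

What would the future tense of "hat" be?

hahat

fig and tefoksag both end in -g yet inflect differently (fifig, teerfoksag), so the final letter is not what conditions the rule; the number of vowels is.
"hat" has 1 vowel. The stems with 1 vowel (mun → mumun, fig → fifig, mek → memek) repeat the first consonant+vowel as a prefix.
The other patterns: stems with 2 vowels add -um; stems with 3 vowels insert -er- after the first vowel.
So hat → hahat.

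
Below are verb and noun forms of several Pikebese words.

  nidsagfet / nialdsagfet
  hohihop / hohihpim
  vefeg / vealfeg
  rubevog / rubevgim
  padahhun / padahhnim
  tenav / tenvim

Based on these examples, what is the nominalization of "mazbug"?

mazbgim

vefeg and rubevog both end in -g yet inflect differently (vealfeg, rubevgim), so the final letter is not what conditions the rule; the last vowel is.
"mazbug" has last vowel 'u'. The one such stem in the data (padahhun → padahhnim) deletes the last vowel and adds -im (as do tenav, hohihop), so the same rule applies.
The other pattern: stems whose last vowel is 'e' insert -al- after the first vowel.
So mazbug → mazbgim.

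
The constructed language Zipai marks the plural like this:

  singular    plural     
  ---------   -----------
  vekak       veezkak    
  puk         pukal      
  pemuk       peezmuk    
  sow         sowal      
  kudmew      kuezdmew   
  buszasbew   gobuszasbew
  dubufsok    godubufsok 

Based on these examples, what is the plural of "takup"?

taezkup

puk and vekak both end in -k yet inflect differently (pukal, veezkak), so the final letter is not what conditions the rule; the number of vowels is.
"takup" has 2 vowels. The stems with 2 vowels (vekak → veezkak, pemuk → peezmuk, kudmew → kuezdmew) insert -ez- after the first vowel.
So takup → taezkup.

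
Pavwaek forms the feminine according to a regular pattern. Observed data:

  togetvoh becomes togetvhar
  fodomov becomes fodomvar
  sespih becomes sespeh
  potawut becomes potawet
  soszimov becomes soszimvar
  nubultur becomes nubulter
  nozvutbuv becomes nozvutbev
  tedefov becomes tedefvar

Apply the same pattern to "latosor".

latosrar

"latosor" has last vowel 'o'. The stems whose last vowel is 'o' (tedefov → tedefvar, togetvoh → togetvhar, soszimov → soszimvar) delete the last vowel and add -ar.
The other pattern: stems whose last vowel is 'i' or 'u' change the last vowel to 'e'.
So latosor → latosrar.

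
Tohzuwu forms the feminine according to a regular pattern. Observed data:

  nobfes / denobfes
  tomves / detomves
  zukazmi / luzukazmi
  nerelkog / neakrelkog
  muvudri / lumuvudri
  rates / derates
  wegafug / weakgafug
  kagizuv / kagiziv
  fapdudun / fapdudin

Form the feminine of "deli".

wegafug and fapdudun both have last vowel 'u' yet inflect differently (weakgafug, fapdudin), so the last vowel is not what conditions the rule; the final letter is.
"deli" ends in -i. The stems ending in -i (muvudri → lumuvudri, zukazmi → luzukazmi) add the prefix lu-.
So deli → ludeli.

ludeli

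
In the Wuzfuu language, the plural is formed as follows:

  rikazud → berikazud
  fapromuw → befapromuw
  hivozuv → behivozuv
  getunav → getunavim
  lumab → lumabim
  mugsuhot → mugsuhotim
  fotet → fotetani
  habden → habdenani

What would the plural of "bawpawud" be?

hivozuv and getunav both end in -v yet inflect differently (behivozuv, getunavim), so the final letter is not what conditions the rule; the last vowel is.
"bawpawud" has last vowel 'u'. The stems whose last vowel is 'u' (rikazud → berikazud, fapromuw → befapromuw, hivozuv → behivozuv) add the prefix be-.
So bawpawud → bebawpawud.

bebawpawud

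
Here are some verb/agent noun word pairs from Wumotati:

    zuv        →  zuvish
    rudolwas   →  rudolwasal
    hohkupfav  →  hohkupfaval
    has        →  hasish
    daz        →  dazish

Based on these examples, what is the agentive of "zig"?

zigish

"zig" has 1 vowel. The stems with 1 vowel (daz → dazish, has → hasish, zuv → zuvish) add -ish.
The other pattern: stems with 3 vowels add -al.
So zig → zigish.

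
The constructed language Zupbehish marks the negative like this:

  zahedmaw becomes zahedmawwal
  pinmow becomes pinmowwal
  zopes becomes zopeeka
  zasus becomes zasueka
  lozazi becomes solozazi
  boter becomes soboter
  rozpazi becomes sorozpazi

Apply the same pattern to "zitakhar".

"zitakhar" ends in -r. The one such stem in the data (boter → soboter) adds the prefix so-, so the same rule applies.
So zitakhar → sozitakhar.

sozitakhar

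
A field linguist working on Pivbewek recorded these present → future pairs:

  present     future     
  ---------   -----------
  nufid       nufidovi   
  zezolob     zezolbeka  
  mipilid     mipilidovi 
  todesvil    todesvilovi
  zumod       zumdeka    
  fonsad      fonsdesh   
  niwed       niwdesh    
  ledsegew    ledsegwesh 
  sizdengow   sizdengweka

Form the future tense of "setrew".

setrwesh

"setrew" has last vowel 'e'. The stems whose last vowel is 'e' (niwed → niwdesh, ledsegew → ledsegwesh) delete the last vowel and add -esh.
The other patterns: stems whose last vowel is 'o' delete the last vowel and add -eka; stems whose last vowel is 'i' add -ovi.
So setrew → setrwesh.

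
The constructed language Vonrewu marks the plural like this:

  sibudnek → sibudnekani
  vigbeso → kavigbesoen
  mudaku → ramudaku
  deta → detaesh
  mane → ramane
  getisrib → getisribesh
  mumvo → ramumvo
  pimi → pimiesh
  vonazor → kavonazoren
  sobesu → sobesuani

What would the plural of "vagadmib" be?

kavagadmiben

"vagadmib" begins with v-. The stems beginning with v- (vonazor → kavonazoren, vigbeso → kavigbesoen) add ka- … -en around the stem.
The other patterns: stems beginning with m- add the prefix ra-; stems beginning with s- add -ani; stems beginning with d-, g- or p- add -esh.
So vagadmib → kavagadmiben.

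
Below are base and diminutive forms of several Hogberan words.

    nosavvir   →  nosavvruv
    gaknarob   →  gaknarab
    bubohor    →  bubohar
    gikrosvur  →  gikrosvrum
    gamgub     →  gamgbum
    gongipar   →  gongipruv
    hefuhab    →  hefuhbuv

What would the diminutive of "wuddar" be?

nosavvir and gikrosvur both end in -r yet inflect differently (nosavvruv, gikrosvrum), so the final letter is not what conditions the rule; the last vowel is.
"wuddar" has last vowel 'a'. The stems whose last vowel is 'a' (gongipar → gongipruv, hefuhab → hefuhbuv) delete the last vowel and add -uv.
The other patterns: stems whose last vowel is 'u' delete the last vowel and add -um; stems whose last vowel is 'o' change the last vowel to 'a'.
So wuddar → wuddruv.

wuddruv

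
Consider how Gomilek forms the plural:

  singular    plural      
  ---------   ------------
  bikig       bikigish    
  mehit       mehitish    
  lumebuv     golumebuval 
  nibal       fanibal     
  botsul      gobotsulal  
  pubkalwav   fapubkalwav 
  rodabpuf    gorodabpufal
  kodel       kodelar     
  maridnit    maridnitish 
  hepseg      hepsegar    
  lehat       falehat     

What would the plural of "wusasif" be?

"wusasif" has last vowel 'i'. The stems whose last vowel is 'i' (bikig → bikigish, mehit → mehitish, maridnit → maridnitish) add -ish.
The other patterns: stems whose last vowel is 'e' add -ar; stems whose last vowel is 'u' add go- … -al around the stem; stems whose last vowel is 'a' add the prefix fa-.
So wusasif → wusasifish.

wusasifish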